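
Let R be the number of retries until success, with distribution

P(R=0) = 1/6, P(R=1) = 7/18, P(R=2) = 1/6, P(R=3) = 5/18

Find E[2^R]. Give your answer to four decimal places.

3.8333

E[2^R] = Σ 2^r·P(R=r)
 = 1·1/6 + 2·7/18 + 4·1/6 + 8·5/18
 = 1/6 + 7/9 + 2/3 + 20/9
 = 23/6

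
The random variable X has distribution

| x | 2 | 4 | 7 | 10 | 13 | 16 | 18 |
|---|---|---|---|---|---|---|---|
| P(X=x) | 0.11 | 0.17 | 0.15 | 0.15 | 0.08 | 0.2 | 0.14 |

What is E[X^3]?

2024.65

E[X^3] = Σ x^3·P(X=x)
 = 8·0.11 + 64·0.17 + 343·0.15 + 1000·0.15 + 2197·0.08 + 4096·0.2 + 5832·0.14
 = 0.88 + 10.88 + 51.45 + 150 + 175.76 + 819.2 + 816.48
 = 2024.65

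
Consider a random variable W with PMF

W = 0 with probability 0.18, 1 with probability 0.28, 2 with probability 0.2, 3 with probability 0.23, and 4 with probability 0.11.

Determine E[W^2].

E[W^2] = Σ w^2·P(W=w)
 = 0·0.18 + 1·0.28 + 4·0.2 + 9·0.23 + 16·0.11
 = 0 + 0.28 + 0.8 + 2.07 + 1.76
 = 4.91

4.91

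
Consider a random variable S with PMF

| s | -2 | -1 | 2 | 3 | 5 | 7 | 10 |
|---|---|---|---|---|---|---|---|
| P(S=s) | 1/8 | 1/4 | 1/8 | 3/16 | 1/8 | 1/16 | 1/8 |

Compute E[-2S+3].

E[-2S+3] = Σ (-2s+3)·P(S=s)
 = 7·1/8 + 5·1/4 + (-1)·1/8 + (-3)·3/16 + (-7)·1/8 + (-11)·1/16 + (-17)·1/8
 = 7/8 + 5/4 + (-1/8) + (-9/16) + (-7/8) + (-11/16) + (-17/8)
 = -9/4

-2.25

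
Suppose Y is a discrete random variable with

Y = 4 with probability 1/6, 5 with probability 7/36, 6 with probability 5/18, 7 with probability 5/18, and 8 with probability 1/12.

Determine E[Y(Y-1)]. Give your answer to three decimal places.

E[Y(Y-1)] = Σ y(y-1)·P(Y=y)
 = 12·1/6 + 20·7/36 + 30·5/18 + 42·5/18 + 56·1/12
 = 2 + 35/9 + 25/3 + 35/3 + 14/3
 = 275/9

30.556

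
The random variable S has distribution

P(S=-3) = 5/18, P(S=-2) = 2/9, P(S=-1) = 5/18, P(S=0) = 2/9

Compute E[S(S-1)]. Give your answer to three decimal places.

E[S(S-1)] = Σ s(s-1)·P(S=s)
 = 12·5/18 + 6·2/9 + 2·5/18 + 0·2/9
 = 10/3 + 4/3 + 5/9 + 0
 = 47/9

5.222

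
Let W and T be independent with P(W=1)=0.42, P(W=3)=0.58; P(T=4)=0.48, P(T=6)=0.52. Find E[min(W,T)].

E[min(W,T)] = Σ_w Σ_t min(w,t) · P(W=w)P(T=t)
 = 1·0.2016 + 1·0.2184 + 3·0.2784 + 3·0.3016
 = 0.2016 + 0.2184 + 0.8352 + 0.9048
 = 2.16

2.16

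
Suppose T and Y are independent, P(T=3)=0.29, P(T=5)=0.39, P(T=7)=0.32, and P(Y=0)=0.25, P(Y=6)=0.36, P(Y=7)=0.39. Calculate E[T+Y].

E[T+Y] = Σ_t Σ_y (t+y) · P(T=t)P(Y=y)
 = 3·0.0725 + 9·0.1044 + 10·0.1131 + 5·0.0975 + 11·0.1404 + 12·0.1521 + 7·0.08 + 13·0.1152 + 14·0.1248
 = 0.2175 + 0.9396 + 1.131 + 0.4875 + 1.5444 + 1.8252 + 0.56 + 1.4976 + 1.7472
 = 9.95

9.95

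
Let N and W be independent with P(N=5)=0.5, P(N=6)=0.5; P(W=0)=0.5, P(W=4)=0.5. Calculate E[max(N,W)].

5.5

E[max(N,W)] = Σ_n Σ_w max(n,w) · P(N=n)P(W=w)
 = 5·0.25 + 5·0.25 + 6·0.25 + 6·0.25
 = 1.25 + 1.25 + 1.5 + 1.5
 = 5.5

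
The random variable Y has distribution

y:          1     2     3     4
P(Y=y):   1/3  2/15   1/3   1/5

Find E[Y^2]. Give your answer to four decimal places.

7.0667

E[Y^2] = Σ y^2·P(Y=y)
 = 1·1/3 + 4·2/15 + 9·1/3 + 16·1/5
 = 1/3 + 8/15 + 3 + 16/5
 = 106/15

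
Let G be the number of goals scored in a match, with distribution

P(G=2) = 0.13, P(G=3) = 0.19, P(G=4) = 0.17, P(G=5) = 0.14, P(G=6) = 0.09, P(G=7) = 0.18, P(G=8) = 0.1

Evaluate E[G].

4.81

E[G] = Σ g·P(G=g)
 = 2·0.13 + 3·0.19 + 4·0.17 + 5·0.14 + 6·0.09 + 7·0.18 + 8·0.1
 = 0.26 + 0.57 + 0.68 + 0.7 + 0.54 + 1.26 + 0.8
 = 4.81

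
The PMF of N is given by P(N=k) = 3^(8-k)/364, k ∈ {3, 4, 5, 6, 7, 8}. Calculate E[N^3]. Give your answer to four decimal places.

51.1126

E[N^3] = Σ n^3·P(N=n)
 = 27·243/364 + 64·81/364 + 125·27/364 + 216·9/364 + 343·3/364 + 512·1/364
 = 6561/364 + 1296/91 + 3375/364 + 486/91 + 147/52 + 128/91
 = 18605/364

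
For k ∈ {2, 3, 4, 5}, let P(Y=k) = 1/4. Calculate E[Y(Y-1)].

E[Y(Y-1)] = Σ y(y-1)·P(Y=y)
 = 2·1/4 + 6·1/4 + 12·1/4 + 20·1/4
 = 1/2 + 3/2 + 3 + 5
 = 10

10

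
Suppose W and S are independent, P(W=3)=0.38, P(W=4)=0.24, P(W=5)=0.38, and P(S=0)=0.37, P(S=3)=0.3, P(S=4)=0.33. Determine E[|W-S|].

2.0308

E[|W-S|] = Σ_w Σ_s |w-s| · P(W=w)P(S=s)
 = 3·0.1406 + 0·0.114 + 1·0.1254 + 4·0.0888 + 1·0.072 + 0·0.0792 + 5·0.1406 + 2·0.114 + 1·0.1254
 = 0.4218 + 0 + 0.1254 + 0.3552 + 0.072 + 0 + 0.703 + 0.228 + 0.1254
 = 2.0308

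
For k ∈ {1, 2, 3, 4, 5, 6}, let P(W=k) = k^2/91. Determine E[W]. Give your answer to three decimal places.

E[W] = Σ w·P(W=w)
 = 1·1/91 + 2·4/91 + 3·9/91 + 4·16/91 + 5·25/91 + 6·36/91
 = 1/91 + 8/91 + 27/91 + 64/91 + 125/91 + 216/91
 = 63/13

4.846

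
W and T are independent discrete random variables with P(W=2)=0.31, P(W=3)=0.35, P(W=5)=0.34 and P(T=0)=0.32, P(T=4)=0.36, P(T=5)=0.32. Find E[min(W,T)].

E[min(W,T)] = Σ_w Σ_t min(w,t) · P(W=w)P(T=t)
 = 0·0.0992 + 2·0.1116 + 2·0.0992 + 0·0.112 + 3·0.126 + 3·0.112 + 0·0.1088 + 4·0.1224 + 5·0.1088
 = 0 + 0.2232 + 0.1984 + 0 + 0.378 + 0.336 + 0 + 0.4896 + 0.544
 = 2.1692

2.1692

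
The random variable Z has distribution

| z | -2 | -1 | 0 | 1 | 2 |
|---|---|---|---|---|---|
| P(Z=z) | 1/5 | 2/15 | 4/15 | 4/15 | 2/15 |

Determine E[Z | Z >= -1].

0.5

P(Z >= -1) = 2/15 + 4/15 + 4/15 + 2/15 = 4/5.
E[Z | Z >= -1] = [(-1)·2/15 + 0·4/15 + 1·4/15 + 2·2/15] / (4/5)
 = 2/5 / (4/5)
 = 1/2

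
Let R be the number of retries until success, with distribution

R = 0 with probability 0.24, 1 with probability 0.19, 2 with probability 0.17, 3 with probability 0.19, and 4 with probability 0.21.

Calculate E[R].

E[R] = Σ r·P(R=r)
 = 0·0.24 + 1·0.19 + 2·0.17 + 3·0.19 + 4·0.21
 = 0 + 0.19 + 0.34 + 0.57 + 0.84
 = 1.94

1.94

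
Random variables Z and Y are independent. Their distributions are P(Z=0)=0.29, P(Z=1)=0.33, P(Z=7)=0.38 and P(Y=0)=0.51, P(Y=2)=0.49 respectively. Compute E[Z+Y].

E[Z+Y] = Σ_z Σ_y (z+y) · P(Z=z)P(Y=y)
 = 0·0.1479 + 2·0.1421 + 1·0.1683 + 3·0.1617 + 7·0.1938 + 9·0.1862
 = 0 + 0.2842 + 0.1683 + 0.4851 + 1.3566 + 1.6758
 = 3.97

3.97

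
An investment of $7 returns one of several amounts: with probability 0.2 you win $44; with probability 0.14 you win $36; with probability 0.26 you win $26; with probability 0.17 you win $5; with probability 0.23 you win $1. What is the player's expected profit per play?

E[payout] = 44·0.2 + 36·0.14 + 26·0.26 + 5·0.17 + 1·0.23
 = 8.8 + 5.04 + 6.76 + 0.85 + 0.23
 = 21.68
Net = 21.68 - 7 = 14.68

14.68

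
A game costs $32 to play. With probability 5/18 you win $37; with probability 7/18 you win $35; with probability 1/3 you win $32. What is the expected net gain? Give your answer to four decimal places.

2.5556

E[payout] = 37·5/18 + 35·7/18 + 32·1/3
 = 185/18 + 245/18 + 32/3
 = 311/9
Net = 311/9 - 32 = 23/9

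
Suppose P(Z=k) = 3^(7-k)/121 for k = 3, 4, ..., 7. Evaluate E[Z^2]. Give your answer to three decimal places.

E[Z^2] = Σ z^2·P(Z=z)
 = 9·81/121 + 16·27/121 + 25·9/121 + 36·3/121 + 49·1/121
 = 729/121 + 432/121 + 225/121 + 108/121 + 49/121
 = 1543/121

12.752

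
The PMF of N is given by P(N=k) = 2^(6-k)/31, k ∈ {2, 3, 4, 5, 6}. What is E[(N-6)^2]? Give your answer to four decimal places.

11.1613

E[(N-6)^2] = Σ (n-6)^2·P(N=n)
 = 16·16/31 + 9·8/31 + 4·4/31 + 1·2/31 + 0·1/31
 = 256/31 + 72/31 + 16/31 + 2/31 + 0
 = 346/31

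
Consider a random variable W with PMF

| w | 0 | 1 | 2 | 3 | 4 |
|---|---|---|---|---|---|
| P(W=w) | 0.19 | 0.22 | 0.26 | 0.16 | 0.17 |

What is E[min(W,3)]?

E[min(W,3)] = Σ min(w,3)·P(W=w)
 = 0·0.19 + 1·0.22 + 2·0.26 + 3·0.16 + 3·0.17
 = 0 + 0.22 + 0.52 + 0.48 + 0.51
 = 1.73

1.73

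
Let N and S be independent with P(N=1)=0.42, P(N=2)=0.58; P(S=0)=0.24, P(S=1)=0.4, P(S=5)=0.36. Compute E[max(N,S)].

2.8112

E[max(N,S)] = Σ_n Σ_s max(n,s) · P(N=n)P(S=s)
 = 1·0.1008 + 1·0.168 + 5·0.1512 + 2·0.1392 + 2·0.232 + 5·0.2088
 = 0.1008 + 0.168 + 0.756 + 0.2784 + 0.464 + 1.044
 = 2.8112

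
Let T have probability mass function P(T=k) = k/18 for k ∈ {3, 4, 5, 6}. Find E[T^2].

E[T^2] = Σ t^2·P(T=t)
 = 9·1/6 + 16·2/9 + 25·5/18 + 36·1/3
 = 3/2 + 32/9 + 125/18 + 12
 = 24

24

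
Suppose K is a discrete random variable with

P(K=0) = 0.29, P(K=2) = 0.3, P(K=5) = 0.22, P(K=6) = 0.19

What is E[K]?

E[K] = Σ k·P(K=k)
 = 0·0.29 + 2·0.3 + 5·0.22 + 6·0.19
 = 0 + 0.6 + 1.1 + 1.14
 = 2.84

2.84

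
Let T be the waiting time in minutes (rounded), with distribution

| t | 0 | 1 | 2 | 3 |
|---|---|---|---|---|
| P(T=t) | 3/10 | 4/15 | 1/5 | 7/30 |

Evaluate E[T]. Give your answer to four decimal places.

1.3667

E[T] = Σ t·P(T=t)
 = 0·3/10 + 1·4/15 + 2·1/5 + 3·7/30
 = 0 + 4/15 + 2/5 + 7/10
 = 41/30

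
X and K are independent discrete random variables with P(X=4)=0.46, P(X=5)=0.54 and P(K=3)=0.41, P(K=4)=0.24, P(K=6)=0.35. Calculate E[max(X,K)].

5.051

E[max(X,K)] = Σ_x Σ_k max(x,k) · P(X=x)P(K=k)
 = 4·0.1886 + 4·0.1104 + 6·0.161 + 5·0.2214 + 5·0.1296 + 6·0.189
 = 0.7544 + 0.4416 + 0.966 + 1.107 + 0.648 + 1.134
 = 5.051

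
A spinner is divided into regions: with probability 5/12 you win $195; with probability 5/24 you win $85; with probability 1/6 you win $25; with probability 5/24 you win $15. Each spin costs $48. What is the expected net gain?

E[payout] = 195·5/12 + 85·5/24 + 25·1/6 + 15·5/24
 = 325/4 + 425/24 + 25/6 + 25/8
 = 425/4
Net = 425/4 - 48 = 233/4

58.25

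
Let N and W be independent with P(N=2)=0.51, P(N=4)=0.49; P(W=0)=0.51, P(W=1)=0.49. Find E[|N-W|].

2.49

E[|N-W|] = Σ_n Σ_w |n-w| · P(N=n)P(W=w)
 = 2·0.2601 + 1·0.2499 + 4·0.2499 + 3·0.2401
 = 0.5202 + 0.2499 + 0.9996 + 0.7203
 = 2.49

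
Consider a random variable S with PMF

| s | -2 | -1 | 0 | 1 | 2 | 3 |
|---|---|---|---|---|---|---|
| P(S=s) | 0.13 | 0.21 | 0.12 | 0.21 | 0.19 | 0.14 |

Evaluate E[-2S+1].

E[-2S+1] = Σ (-2s+1)·P(S=s)
 = 5·0.13 + 3·0.21 + 1·0.12 + (-1)·0.21 + (-3)·0.19 + (-5)·0.14
 = 0.65 + 0.63 + 0.12 + (-0.21) + (-0.57) + (-0.7)
 = -0.08

-0.08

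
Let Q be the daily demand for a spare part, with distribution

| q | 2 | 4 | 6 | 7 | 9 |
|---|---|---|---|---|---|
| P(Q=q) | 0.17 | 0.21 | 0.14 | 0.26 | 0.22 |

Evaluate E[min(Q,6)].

4.9

E[min(Q,6)] = Σ min(q,6)·P(Q=q)
 = 2·0.17 + 4·0.21 + 6·0.14 + 6·0.26 + 6·0.22
 = 0.34 + 0.84 + 0.84 + 1.56 + 1.32
 = 4.9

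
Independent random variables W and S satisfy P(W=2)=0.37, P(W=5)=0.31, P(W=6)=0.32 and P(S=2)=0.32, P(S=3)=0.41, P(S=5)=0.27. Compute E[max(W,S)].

4.6614

E[max(W,S)] = Σ_w Σ_s max(w,s) · P(W=w)P(S=s)
 = 2·0.1184 + 3·0.1517 + 5·0.0999 + 5·0.0992 + 5·0.1271 + 5·0.0837 + 6·0.1024 + 6·0.1312 + 6·0.0864
 = 0.2368 + 0.4551 + 0.4995 + 0.496 + 0.6355 + 0.4185 + 0.6144 + 0.7872 + 0.5184
 = 4.6614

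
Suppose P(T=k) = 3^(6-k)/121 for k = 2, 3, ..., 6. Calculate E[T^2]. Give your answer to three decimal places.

6.793

E[T^2] = Σ t^2·P(T=t)
 = 4·81/121 + 9·27/121 + 16·9/121 + 25·3/121 + 36·1/121
 = 324/121 + 243/121 + 144/121 + 75/121 + 36/121
 = 822/121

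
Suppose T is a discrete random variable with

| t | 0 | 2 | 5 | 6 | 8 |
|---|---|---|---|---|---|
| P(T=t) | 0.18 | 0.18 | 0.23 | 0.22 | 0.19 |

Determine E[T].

E[T] = Σ t·P(T=t)
 = 0·0.18 + 2·0.18 + 5·0.23 + 6·0.22 + 8·0.19
 = 0 + 0.36 + 1.15 + 1.32 + 1.52
 = 4.35

4.35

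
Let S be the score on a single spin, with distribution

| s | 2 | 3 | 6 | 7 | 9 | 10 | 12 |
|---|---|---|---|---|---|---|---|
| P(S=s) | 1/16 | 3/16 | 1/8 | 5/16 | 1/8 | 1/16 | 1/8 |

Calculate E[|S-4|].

E[|S-4|] = Σ |s-4|·P(S=s)
 = 2·1/16 + 1·3/16 + 2·1/8 + 3·5/16 + 5·1/8 + 6·1/16 + 8·1/8
 = 1/8 + 3/16 + 1/4 + 15/16 + 5/8 + 3/8 + 1
 = 7/2

3.5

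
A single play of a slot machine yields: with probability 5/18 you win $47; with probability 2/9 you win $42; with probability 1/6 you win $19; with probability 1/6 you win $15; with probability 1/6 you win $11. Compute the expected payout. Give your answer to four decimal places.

E[payout] = 47·5/18 + 42·2/9 + 19·1/6 + 15·1/6 + 11·1/6
 = 235/18 + 28/3 + 19/6 + 5/2 + 11/6
 = 269/9

29.8889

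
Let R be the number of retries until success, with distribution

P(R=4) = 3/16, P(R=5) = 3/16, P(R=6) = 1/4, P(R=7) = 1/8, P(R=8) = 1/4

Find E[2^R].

105

E[2^R] = Σ 2^r·P(R=r)
 = 16·3/16 + 32·3/16 + 64·1/4 + 128·1/8 + 256·1/4
 = 3 + 6 + 16 + 16 + 64
 = 105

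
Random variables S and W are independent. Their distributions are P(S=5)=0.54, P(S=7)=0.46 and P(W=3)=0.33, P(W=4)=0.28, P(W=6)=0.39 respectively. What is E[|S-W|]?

E[|S-W|] = Σ_s Σ_w |s-w| · P(S=s)P(W=w)
 = 2·0.1782 + 1·0.1512 + 1·0.2106 + 4·0.1518 + 3·0.1288 + 1·0.1794
 = 0.3564 + 0.1512 + 0.2106 + 0.6072 + 0.3864 + 0.1794
 = 1.8912

1.8912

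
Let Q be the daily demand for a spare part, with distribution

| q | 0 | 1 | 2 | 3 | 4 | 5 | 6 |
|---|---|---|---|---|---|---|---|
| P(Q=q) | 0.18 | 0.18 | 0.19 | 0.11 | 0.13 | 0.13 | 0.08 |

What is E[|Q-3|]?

E[|Q-3|] = Σ |q-3|·P(Q=q)
 = 3·0.18 + 2·0.18 + 1·0.19 + 0·0.11 + 1·0.13 + 2·0.13 + 3·0.08
 = 0.54 + 0.36 + 0.19 + 0 + 0.13 + 0.26 + 0.24
 = 1.72

1.72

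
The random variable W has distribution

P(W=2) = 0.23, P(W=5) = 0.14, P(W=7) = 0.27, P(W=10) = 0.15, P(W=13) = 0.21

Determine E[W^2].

E[W^2] = Σ w^2·P(W=w)
 = 4·0.23 + 25·0.14 + 49·0.27 + 100·0.15 + 169·0.21
 = 0.92 + 3.5 + 13.23 + 15 + 35.49
 = 68.14

68.14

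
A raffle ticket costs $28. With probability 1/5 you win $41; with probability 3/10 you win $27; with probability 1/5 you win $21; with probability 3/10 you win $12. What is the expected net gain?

E[payout] = 41·1/5 + 27·3/10 + 21·1/5 + 12·3/10
 = 41/5 + 81/10 + 21/5 + 18/5
 = 241/10
Net = 241/10 - 28 = -39/10

-3.9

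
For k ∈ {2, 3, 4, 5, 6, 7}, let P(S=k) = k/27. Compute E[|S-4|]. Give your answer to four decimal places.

1.6667

E[|S-4|] = Σ |s-4|·P(S=s)
 = 2·2/27 + 1·1/9 + 0·4/27 + 1·5/27 + 2·2/9 + 3·7/27
 = 4/27 + 1/9 + 0 + 5/27 + 4/9 + 7/9
 = 5/3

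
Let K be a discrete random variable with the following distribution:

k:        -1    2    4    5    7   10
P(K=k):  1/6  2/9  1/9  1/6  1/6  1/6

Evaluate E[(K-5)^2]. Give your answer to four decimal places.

E[(K-5)^2] = Σ (k-5)^2·P(K=k)
 = 36·1/6 + 9·2/9 + 1·1/9 + 0·1/6 + 4·1/6 + 25·1/6
 = 6 + 2 + 1/9 + 0 + 2/3 + 25/6
 = 233/18

12.9444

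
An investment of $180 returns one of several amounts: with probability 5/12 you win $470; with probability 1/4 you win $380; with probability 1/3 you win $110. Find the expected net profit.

E[payout] = 470·5/12 + 380·1/4 + 110·1/3
 = 1175/6 + 95 + 110/3
 = 655/2
Net = 655/2 - 180 = 295/2

147.5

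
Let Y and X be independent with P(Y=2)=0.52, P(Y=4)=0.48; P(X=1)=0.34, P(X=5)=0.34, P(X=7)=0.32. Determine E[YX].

E[YX] = Σ_y Σ_x yx · P(Y=y)P(X=x)
 = 2·0.1768 + 10·0.1768 + 14·0.1664 + 4·0.1632 + 20·0.1632 + 28·0.1536
 = 0.3536 + 1.768 + 2.3296 + 0.6528 + 3.264 + 4.3008
 = 12.6688

12.6688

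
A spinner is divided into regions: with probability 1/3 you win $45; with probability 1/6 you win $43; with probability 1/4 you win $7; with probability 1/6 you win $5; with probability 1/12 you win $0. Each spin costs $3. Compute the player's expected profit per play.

21.75

E[payout] = 45·1/3 + 43·1/6 + 7·1/4 + 5·1/6 + 0·1/12
 = 15 + 43/6 + 7/4 + 5/6 + 0
 = 99/4
Net = 99/4 - 3 = 87/4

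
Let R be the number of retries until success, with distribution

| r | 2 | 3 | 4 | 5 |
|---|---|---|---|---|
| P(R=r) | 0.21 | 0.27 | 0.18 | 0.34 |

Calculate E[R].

E[R] = Σ r·P(R=r)
 = 2·0.21 + 3·0.27 + 4·0.18 + 5·0.34
 = 0.42 + 0.81 + 0.72 + 1.7
 = 3.65

3.65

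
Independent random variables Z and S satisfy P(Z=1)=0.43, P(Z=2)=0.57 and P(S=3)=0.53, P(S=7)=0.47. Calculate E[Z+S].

E[Z+S] = Σ_z Σ_s (z+s) · P(Z=z)P(S=s)
 = 4·0.2279 + 8·0.2021 + 5·0.3021 + 9·0.2679
 = 0.9116 + 1.6168 + 1.5105 + 2.4111
 = 6.45

6.45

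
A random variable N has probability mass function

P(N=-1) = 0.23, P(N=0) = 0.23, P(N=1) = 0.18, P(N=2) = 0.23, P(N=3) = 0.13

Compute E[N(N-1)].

1.7

E[N(N-1)] = Σ n(n-1)·P(N=n)
 = 2·0.23 + 0·0.23 + 0·0.18 + 2·0.23 + 6·0.13
 = 0.46 + 0 + 0 + 0.46 + 0.78
 = 1.7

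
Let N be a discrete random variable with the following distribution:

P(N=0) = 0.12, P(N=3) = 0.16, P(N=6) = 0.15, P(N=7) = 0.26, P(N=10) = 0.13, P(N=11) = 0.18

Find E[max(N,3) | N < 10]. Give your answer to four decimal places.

P(N < 10) = 0.12 + 0.16 + 0.15 + 0.26 = 0.69.
E[max(N,3) | N < 10] = [3·0.12 + 3·0.16 + 6·0.15 + 7·0.26] / 0.69
 = 3.56 / 0.69
 = 356/69

5.1594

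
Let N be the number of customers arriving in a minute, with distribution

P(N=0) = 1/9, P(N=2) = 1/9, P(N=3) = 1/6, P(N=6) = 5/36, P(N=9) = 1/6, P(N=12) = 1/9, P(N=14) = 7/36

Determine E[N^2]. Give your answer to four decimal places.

E[N^2] = Σ n^2·P(N=n)
 = 0·1/9 + 4·1/9 + 9·1/6 + 36·5/36 + 81·1/6 + 144·1/9 + 196·7/36
 = 0 + 4/9 + 3/2 + 5 + 27/2 + 16 + 343/9
 = 671/9

74.5556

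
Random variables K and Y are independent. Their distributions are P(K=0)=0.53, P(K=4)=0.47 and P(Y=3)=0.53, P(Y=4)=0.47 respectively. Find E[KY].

E[KY] = Σ_k Σ_y ky · P(K=k)P(Y=y)
 = 0·0.2809 + 0·0.2491 + 12·0.2491 + 16·0.2209
 = 0 + 0 + 2.9892 + 3.5344
 = 6.5236

6.5236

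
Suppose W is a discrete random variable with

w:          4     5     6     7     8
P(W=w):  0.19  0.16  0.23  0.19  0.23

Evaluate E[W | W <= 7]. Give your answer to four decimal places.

5.5455

P(W <= 7) = 0.19 + 0.16 + 0.23 + 0.19 = 0.77.
E[W | W <= 7] = [4·0.19 + 5·0.16 + 6·0.23 + 7·0.19] / 0.77
 = 4.27 / 0.77
 = 61/11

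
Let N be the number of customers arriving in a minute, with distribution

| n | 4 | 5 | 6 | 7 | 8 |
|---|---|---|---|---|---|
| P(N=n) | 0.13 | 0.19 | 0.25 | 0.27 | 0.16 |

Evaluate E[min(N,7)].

5.98

E[min(N,7)] = Σ min(n,7)·P(N=n)
 = 4·0.13 + 5·0.19 + 6·0.25 + 7·0.27 + 7·0.16
 = 0.52 + 0.95 + 1.5 + 1.89 + 1.12
 = 5.98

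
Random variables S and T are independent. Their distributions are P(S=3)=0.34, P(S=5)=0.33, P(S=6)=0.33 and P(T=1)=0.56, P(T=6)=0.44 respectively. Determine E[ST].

E[ST] = Σ_s Σ_t st · P(S=s)P(T=t)
 = 3·0.1904 + 18·0.1496 + 5·0.1848 + 30·0.1452 + 6·0.1848 + 36·0.1452
 = 0.5712 + 2.6928 + 0.924 + 4.356 + 1.1088 + 5.2272
 = 14.88

14.88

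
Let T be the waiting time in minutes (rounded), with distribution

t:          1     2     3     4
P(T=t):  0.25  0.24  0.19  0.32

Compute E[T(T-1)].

E[T(T-1)] = Σ t(t-1)·P(T=t)
 = 0·0.25 + 2·0.24 + 6·0.19 + 12·0.32
 = 0 + 0.48 + 1.14 + 3.84
 = 5.46

5.46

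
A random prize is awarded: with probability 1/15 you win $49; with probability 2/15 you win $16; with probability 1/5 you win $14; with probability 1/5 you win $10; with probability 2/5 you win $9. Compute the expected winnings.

13.8

E[payout] = 49·1/15 + 16·2/15 + 14·1/5 + 10·1/5 + 9·2/5
 = 49/15 + 32/15 + 14/5 + 2 + 18/5
 = 69/5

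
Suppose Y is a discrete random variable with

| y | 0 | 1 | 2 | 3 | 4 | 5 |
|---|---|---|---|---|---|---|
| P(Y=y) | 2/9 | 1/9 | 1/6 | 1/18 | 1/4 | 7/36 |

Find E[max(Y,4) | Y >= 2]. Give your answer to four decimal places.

4.2917

P(Y >= 2) = 1/6 + 1/18 + 1/4 + 7/36 = 2/3.
E[max(Y,4) | Y >= 2] = [4·1/6 + 4·1/18 + 4·1/4 + 5·7/36] / (2/3)
 = 103/36 / (2/3)
 = 103/24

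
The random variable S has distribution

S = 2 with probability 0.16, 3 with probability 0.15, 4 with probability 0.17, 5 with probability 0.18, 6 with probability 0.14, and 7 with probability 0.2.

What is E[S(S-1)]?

19.46

E[S(S-1)] = Σ s(s-1)·P(S=s)
 = 2·0.16 + 6·0.15 + 12·0.17 + 20·0.18 + 30·0.14 + 42·0.2
 = 0.32 + 0.9 + 2.04 + 3.6 + 4.2 + 8.4
 = 19.46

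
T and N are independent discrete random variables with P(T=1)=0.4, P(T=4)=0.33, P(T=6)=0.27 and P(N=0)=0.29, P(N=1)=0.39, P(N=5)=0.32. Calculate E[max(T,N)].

E[max(T,N)] = Σ_t Σ_n max(t,n) · P(T=t)P(N=n)
 = 1·0.116 + 1·0.156 + 5·0.128 + 4·0.0957 + 4·0.1287 + 5·0.1056 + 6·0.0783 + 6·0.1053 + 6·0.0864
 = 0.116 + 0.156 + 0.64 + 0.3828 + 0.5148 + 0.528 + 0.4698 + 0.6318 + 0.5184
 = 3.9576

3.9576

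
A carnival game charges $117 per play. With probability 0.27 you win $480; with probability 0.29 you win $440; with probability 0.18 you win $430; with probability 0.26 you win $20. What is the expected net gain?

E[payout] = 480·0.27 + 440·0.29 + 430·0.18 + 20·0.26
 = 129.6 + 127.6 + 77.4 + 5.2
 = 339.8
Net = 339.8 - 117 = 222.8

222.8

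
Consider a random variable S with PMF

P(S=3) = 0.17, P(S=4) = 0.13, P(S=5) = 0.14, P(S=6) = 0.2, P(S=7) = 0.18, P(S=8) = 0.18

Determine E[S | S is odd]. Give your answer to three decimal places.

5.041

P(S is odd) = 0.17 + 0.14 + 0.18 = 0.49.
E[S | S is odd] = [3·0.17 + 5·0.14 + 7·0.18] / 0.49
 = 2.47 / 0.49
 = 247/49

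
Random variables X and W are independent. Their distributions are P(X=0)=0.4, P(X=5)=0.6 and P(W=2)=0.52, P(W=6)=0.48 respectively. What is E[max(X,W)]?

E[max(X,W)] = Σ_x Σ_w max(x,w) · P(X=x)P(W=w)
 = 2·0.208 + 6·0.192 + 5·0.312 + 6·0.288
 = 0.416 + 1.152 + 1.56 + 1.728
 = 4.856

4.856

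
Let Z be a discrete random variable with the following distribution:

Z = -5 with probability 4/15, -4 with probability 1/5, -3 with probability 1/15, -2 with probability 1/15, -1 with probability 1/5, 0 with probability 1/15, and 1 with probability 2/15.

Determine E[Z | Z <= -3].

P(Z <= -3) = 4/15 + 1/5 + 1/15 = 8/15.
E[Z | Z <= -3] = [(-5)·4/15 + (-4)·1/5 + (-3)·1/15] / (8/15)
 = -7/3 / (8/15)
 = -35/8

-4.375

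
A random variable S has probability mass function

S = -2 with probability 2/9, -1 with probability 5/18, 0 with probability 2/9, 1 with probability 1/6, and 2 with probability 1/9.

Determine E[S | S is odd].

-0.25

P(S is odd) = 5/18 + 1/6 = 4/9.
E[S | S is odd] = [(-1)·5/18 + 1·1/6] / (4/9)
 = -1/9 / (4/9)
 = -1/4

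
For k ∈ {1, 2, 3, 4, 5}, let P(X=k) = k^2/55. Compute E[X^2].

E[X^2] = Σ x^2·P(X=x)
 = 1·1/55 + 4·4/55 + 9·9/55 + 16·16/55 + 25·5/11
 = 1/55 + 16/55 + 81/55 + 256/55 + 125/11
 = 89/5

17.8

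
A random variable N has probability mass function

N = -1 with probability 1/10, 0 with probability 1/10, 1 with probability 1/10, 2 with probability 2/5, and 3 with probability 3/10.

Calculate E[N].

1.7

E[N] = Σ n·P(N=n)
 = (-1)·1/10 + 0·1/10 + 1·1/10 + 2·2/5 + 3·3/10
 = (-1/10) + 0 + 1/10 + 4/5 + 9/10
 = 17/10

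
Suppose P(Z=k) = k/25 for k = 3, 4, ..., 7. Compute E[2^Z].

E[2^Z] = Σ 2^z·P(Z=z)
 = 8·3/25 + 16·4/25 + 32·1/5 + 64·6/25 + 128·7/25
 = 24/25 + 64/25 + 32/5 + 384/25 + 896/25
 = 1528/25

61.12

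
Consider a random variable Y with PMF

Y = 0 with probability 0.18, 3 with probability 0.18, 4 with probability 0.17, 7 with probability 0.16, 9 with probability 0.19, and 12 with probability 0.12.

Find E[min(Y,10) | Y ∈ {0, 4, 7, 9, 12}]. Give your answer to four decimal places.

P(Y ∈ {0, 4, 7, 9, 12}) = 0.18 + 0.17 + 0.16 + 0.19 + 0.12 = 0.82.
E[min(Y,10) | Y ∈ {0, 4, 7, 9, 12}] = [0·0.18 + 4·0.17 + 7·0.16 + 9·0.19 + 10·0.12] / 0.82
 = 4.71 / 0.82
 = 471/82

5.7439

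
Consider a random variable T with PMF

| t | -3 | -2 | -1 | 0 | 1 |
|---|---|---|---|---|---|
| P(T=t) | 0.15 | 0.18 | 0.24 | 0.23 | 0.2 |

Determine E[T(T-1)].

E[T(T-1)] = Σ t(t-1)·P(T=t)
 = 12·0.15 + 6·0.18 + 2·0.24 + 0·0.23 + 0·0.2
 = 1.8 + 1.08 + 0.48 + 0 + 0
 = 3.36

3.36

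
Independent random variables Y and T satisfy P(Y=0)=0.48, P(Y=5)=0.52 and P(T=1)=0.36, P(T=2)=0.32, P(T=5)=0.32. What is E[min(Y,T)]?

1.352

E[min(Y,T)] = Σ_y Σ_t min(y,t) · P(Y=y)P(T=t)
 = 0·0.1728 + 0·0.1536 + 0·0.1536 + 1·0.1872 + 2·0.1664 + 5·0.1664
 = 0 + 0 + 0 + 0.1872 + 0.3328 + 0.832
 = 1.352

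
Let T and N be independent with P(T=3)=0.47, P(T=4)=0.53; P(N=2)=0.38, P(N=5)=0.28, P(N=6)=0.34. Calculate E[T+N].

E[T+N] = Σ_t Σ_n (t+n) · P(T=t)P(N=n)
 = 5·0.1786 + 8·0.1316 + 9·0.1598 + 6·0.2014 + 9·0.1484 + 10·0.1802
 = 0.893 + 1.0528 + 1.4382 + 1.2084 + 1.3356 + 1.802
 = 7.73

7.73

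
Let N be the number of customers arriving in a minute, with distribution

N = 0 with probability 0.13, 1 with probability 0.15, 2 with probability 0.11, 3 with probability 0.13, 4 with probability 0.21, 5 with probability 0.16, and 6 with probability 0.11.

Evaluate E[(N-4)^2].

E[(N-4)^2] = Σ (n-4)^2·P(N=n)
 = 16·0.13 + 9·0.15 + 4·0.11 + 1·0.13 + 0·0.21 + 1·0.16 + 4·0.11
 = 2.08 + 1.35 + 0.44 + 0.13 + 0 + 0.16 + 0.44
 = 4.6

4.6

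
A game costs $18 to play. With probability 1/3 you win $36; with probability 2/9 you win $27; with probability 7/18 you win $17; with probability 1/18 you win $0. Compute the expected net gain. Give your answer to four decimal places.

6.6111

E[payout] = 36·1/3 + 27·2/9 + 17·7/18 + 0·1/18
 = 12 + 6 + 119/18 + 0
 = 443/18
Net = 443/18 - 18 = 119/18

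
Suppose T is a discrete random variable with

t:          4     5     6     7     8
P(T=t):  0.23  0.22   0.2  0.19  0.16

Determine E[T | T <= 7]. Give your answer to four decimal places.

P(T <= 7) = 0.23 + 0.22 + 0.2 + 0.19 = 0.84.
E[T | T <= 7] = [4·0.23 + 5·0.22 + 6·0.2 + 7·0.19] / 0.84
 = 4.55 / 0.84
 = 65/12

5.4167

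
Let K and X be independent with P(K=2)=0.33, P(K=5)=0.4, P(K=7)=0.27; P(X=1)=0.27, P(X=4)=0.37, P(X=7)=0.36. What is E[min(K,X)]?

3.1438

E[min(K,X)] = Σ_k Σ_x min(k,x) · P(K=k)P(X=x)
 = 1·0.0891 + 2·0.1221 + 2·0.1188 + 1·0.108 + 4·0.148 + 5·0.144 + 1·0.0729 + 4·0.0999 + 7·0.0972
 = 0.0891 + 0.2442 + 0.2376 + 0.108 + 0.592 + 0.72 + 0.0729 + 0.3996 + 0.6804
 = 3.1438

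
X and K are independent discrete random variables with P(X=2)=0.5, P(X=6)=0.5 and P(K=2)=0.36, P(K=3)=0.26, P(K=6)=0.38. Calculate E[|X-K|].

E[|X-K|] = Σ_x Σ_k |x-k| · P(X=x)P(K=k)
 = 0·0.18 + 1·0.13 + 4·0.19 + 4·0.18 + 3·0.13 + 0·0.19
 = 0 + 0.13 + 0.76 + 0.72 + 0.39 + 0
 = 2

2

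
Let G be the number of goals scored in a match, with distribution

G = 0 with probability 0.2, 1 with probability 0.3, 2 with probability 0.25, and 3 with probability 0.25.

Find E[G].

1.55

E[G] = Σ g·P(G=g)
 = 0·0.2 + 1·0.3 + 2·0.25 + 3·0.25
 = 0 + 0.3 + 0.5 + 0.75
 = 1.55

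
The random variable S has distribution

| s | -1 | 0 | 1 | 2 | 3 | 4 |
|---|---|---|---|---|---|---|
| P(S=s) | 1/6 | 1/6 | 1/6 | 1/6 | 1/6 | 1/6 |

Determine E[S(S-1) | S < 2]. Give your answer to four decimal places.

0.6667

P(S < 2) = 1/6 + 1/6 + 1/6 = 1/2.
E[S(S-1) | S < 2] = [2·1/6 + 0·1/6 + 0·1/6] / (1/2)
 = 1/3 / (1/2)
 = 2/3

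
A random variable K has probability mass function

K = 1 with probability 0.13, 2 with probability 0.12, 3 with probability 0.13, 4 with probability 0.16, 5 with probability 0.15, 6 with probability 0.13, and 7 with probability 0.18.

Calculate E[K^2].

21.59

E[K^2] = Σ k^2·P(K=k)
 = 1·0.13 + 4·0.12 + 9·0.13 + 16·0.16 + 25·0.15 + 36·0.13 + 49·0.18
 = 0.13 + 0.48 + 1.17 + 2.56 + 3.75 + 4.68 + 8.82
 = 21.59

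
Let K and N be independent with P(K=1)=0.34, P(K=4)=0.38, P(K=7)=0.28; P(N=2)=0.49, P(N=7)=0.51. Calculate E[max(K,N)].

E[max(K,N)] = Σ_k Σ_n max(k,n) · P(K=k)P(N=n)
 = 2·0.1666 + 7·0.1734 + 4·0.1862 + 7·0.1938 + 7·0.1372 + 7·0.1428
 = 0.3332 + 1.2138 + 0.7448 + 1.3566 + 0.9604 + 0.9996
 = 5.6084

5.6084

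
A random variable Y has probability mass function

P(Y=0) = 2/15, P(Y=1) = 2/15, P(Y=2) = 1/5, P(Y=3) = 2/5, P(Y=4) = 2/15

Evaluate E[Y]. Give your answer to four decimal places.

2.2667

E[Y] = Σ y·P(Y=y)
 = 0·2/15 + 1·2/15 + 2·1/5 + 3·2/5 + 4·2/15
 = 0 + 2/15 + 2/5 + 6/5 + 8/15
 = 34/15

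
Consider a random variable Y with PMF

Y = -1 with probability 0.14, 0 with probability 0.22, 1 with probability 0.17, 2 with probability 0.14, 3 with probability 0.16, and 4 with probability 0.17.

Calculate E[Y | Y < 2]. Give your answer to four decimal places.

0.0566

P(Y < 2) = 0.14 + 0.22 + 0.17 = 0.53.
E[Y | Y < 2] = [(-1)·0.14 + 0·0.22 + 1·0.17] / 0.53
 = 0.03 / 0.53
 = 3/53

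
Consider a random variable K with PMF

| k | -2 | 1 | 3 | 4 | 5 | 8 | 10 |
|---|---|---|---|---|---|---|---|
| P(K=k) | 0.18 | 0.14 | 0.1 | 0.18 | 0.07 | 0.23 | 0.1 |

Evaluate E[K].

E[K] = Σ k·P(K=k)
 = (-2)·0.18 + 1·0.14 + 3·0.1 + 4·0.18 + 5·0.07 + 8·0.23 + 10·0.1
 = (-0.36) + 0.14 + 0.3 + 0.72 + 0.35 + 1.84 + 1
 = 3.99

3.99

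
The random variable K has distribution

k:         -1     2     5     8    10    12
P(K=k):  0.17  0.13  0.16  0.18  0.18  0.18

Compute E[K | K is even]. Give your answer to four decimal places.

8.4478

P(K is even) = 0.13 + 0.18 + 0.18 + 0.18 = 0.67.
E[K | K is even] = [2·0.13 + 8·0.18 + 10·0.18 + 12·0.18] / 0.67
 = 5.66 / 0.67
 = 566/67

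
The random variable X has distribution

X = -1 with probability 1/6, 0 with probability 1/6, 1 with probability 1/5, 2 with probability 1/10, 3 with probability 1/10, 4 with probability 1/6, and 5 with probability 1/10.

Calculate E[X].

1.7

E[X] = Σ x·P(X=x)
 = (-1)·1/6 + 0·1/6 + 1·1/5 + 2·1/10 + 3·1/10 + 4·1/6 + 5·1/10
 = (-1/6) + 0 + 1/5 + 1/5 + 3/10 + 2/3 + 1/2
 = 17/10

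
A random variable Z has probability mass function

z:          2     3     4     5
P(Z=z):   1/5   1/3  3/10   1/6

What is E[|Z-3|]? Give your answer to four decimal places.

0.8333

E[|Z-3|] = Σ |z-3|·P(Z=z)
 = 1·1/5 + 0·1/3 + 1·3/10 + 2·1/6
 = 1/5 + 0 + 3/10 + 1/3
 = 5/6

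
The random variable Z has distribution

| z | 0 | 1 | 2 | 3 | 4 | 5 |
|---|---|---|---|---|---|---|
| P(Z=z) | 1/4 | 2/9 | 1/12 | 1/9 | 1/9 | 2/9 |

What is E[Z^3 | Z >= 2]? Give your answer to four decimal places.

73.0526

P(Z >= 2) = 1/12 + 1/9 + 1/9 + 2/9 = 19/36.
E[Z^3 | Z >= 2] = [8·1/12 + 27·1/9 + 64·1/9 + 125·2/9] / (19/36)
 = 347/9 / (19/36)
 = 1388/19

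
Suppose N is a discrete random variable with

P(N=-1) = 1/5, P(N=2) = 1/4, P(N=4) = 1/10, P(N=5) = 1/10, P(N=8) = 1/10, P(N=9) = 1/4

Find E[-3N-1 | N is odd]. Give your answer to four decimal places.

P(N is odd) = 1/5 + 1/10 + 1/4 = 11/20.
E[-3N-1 | N is odd] = [2·1/5 + (-16)·1/10 + (-28)·1/4] / (11/20)
 = -41/5 / (11/20)
 = -164/11

-14.9091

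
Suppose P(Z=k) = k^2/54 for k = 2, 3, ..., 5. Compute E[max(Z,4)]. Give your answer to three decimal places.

E[max(Z,4)] = Σ max(z,4)·P(Z=z)
 = 4·2/27 + 4·1/6 + 4·8/27 + 5·25/54
 = 8/27 + 2/3 + 32/27 + 125/54
 = 241/54

4.463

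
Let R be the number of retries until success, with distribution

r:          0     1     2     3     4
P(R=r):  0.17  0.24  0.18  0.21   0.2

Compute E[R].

E[R] = Σ r·P(R=r)
 = 0·0.17 + 1·0.24 + 2·0.18 + 3·0.21 + 4·0.2
 = 0 + 0.24 + 0.36 + 0.63 + 0.8
 = 2.03

2.03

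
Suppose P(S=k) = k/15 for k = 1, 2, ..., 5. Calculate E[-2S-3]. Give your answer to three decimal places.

E[-2S-3] = Σ (-2s-3)·P(S=s)
 = (-5)·1/15 + (-7)·2/15 + (-9)·1/5 + (-11)·4/15 + (-13)·1/3
 = (-1/3) + (-14/15) + (-9/5) + (-44/15) + (-13/3)
 = -31/3

-10.333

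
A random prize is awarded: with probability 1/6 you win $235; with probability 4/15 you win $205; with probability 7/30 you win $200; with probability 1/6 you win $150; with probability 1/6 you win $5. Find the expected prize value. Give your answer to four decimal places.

166.3333

E[payout] = 235·1/6 + 205·4/15 + 200·7/30 + 150·1/6 + 5·1/6
 = 235/6 + 164/3 + 140/3 + 25 + 5/6
 = 499/3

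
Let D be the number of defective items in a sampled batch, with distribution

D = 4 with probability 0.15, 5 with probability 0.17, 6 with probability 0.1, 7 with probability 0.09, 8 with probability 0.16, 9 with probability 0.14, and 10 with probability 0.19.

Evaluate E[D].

7.12

E[D] = Σ d·P(D=d)
 = 4·0.15 + 5·0.17 + 6·0.1 + 7·0.09 + 8·0.16 + 9·0.14 + 10·0.19
 = 0.6 + 0.85 + 0.6 + 0.63 + 1.28 + 1.26 + 1.9
 = 7.12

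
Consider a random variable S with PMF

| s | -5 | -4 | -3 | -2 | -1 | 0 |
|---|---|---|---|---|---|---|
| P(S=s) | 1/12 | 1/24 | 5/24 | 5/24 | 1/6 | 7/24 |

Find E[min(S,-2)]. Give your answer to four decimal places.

-2.5417

E[min(S,-2)] = Σ min(s,-2)·P(S=s)
 = (-5)·1/12 + (-4)·1/24 + (-3)·5/24 + (-2)·5/24 + (-2)·1/6 + (-2)·7/24
 = (-5/12) + (-1/6) + (-5/8) + (-5/12) + (-1/3) + (-7/12)
 = -61/24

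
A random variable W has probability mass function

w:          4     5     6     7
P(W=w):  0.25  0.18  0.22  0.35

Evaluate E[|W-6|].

1.03

E[|W-6|] = Σ |w-6|·P(W=w)
 = 2·0.25 + 1·0.18 + 0·0.22 + 1·0.35
 = 0.5 + 0.18 + 0 + 0.35
 = 1.03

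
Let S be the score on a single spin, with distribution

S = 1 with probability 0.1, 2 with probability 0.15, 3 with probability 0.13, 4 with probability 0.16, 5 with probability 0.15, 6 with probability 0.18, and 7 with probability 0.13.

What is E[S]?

4.17

E[S] = Σ s·P(S=s)
 = 1·0.1 + 2·0.15 + 3·0.13 + 4·0.16 + 5·0.15 + 6·0.18 + 7·0.13
 = 0.1 + 0.3 + 0.39 + 0.64 + 0.75 + 1.08 + 0.91
 = 4.17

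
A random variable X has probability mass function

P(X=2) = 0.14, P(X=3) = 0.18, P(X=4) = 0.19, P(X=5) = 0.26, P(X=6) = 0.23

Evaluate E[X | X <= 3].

2.5625

P(X <= 3) = 0.14 + 0.18 = 0.32.
E[X | X <= 3] = [2·0.14 + 3·0.18] / 0.32
 = 0.82 / 0.32
 = 41/16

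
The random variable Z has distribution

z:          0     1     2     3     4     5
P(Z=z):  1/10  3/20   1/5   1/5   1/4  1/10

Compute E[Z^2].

E[Z^2] = Σ z^2·P(Z=z)
 = 0·1/10 + 1·3/20 + 4·1/5 + 9·1/5 + 16·1/4 + 25·1/10
 = 0 + 3/20 + 4/5 + 9/5 + 4 + 5/2
 = 37/4

9.25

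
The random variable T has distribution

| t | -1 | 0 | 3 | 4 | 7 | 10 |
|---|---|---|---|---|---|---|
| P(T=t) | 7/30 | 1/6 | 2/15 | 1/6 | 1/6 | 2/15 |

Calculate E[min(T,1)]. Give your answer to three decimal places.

E[min(T,1)] = Σ min(t,1)·P(T=t)
 = (-1)·7/30 + 0·1/6 + 1·2/15 + 1·1/6 + 1·1/6 + 1·2/15
 = (-7/30) + 0 + 2/15 + 1/6 + 1/6 + 2/15
 = 11/30

0.367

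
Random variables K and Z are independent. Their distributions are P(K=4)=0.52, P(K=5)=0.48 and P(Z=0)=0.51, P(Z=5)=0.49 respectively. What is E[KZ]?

E[KZ] = Σ_k Σ_z kz · P(K=k)P(Z=z)
 = 0·0.2652 + 20·0.2548 + 0·0.2448 + 25·0.2352
 = 0 + 5.096 + 0 + 5.88
 = 10.976

10.976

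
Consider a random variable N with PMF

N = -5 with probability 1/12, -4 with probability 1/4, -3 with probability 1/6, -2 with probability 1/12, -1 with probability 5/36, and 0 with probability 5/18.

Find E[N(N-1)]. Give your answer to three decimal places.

E[N(N-1)] = Σ n(n-1)·P(N=n)
 = 30·1/12 + 20·1/4 + 12·1/6 + 6·1/12 + 2·5/36 + 0·5/18
 = 5/2 + 5 + 2 + 1/2 + 5/18 + 0
 = 185/18

10.278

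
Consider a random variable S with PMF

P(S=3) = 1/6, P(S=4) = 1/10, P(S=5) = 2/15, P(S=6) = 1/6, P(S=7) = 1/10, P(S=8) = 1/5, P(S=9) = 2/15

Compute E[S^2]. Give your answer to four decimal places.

40.9333

E[S^2] = Σ s^2·P(S=s)
 = 9·1/6 + 16·1/10 + 25·2/15 + 36·1/6 + 49·1/10 + 64·1/5 + 81·2/15
 = 3/2 + 8/5 + 10/3 + 6 + 49/10 + 64/5 + 54/5
 = 614/15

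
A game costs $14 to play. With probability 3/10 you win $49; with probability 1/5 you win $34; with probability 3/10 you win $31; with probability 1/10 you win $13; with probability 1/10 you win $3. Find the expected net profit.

18.4

E[payout] = 49·3/10 + 34·1/5 + 31·3/10 + 13·1/10 + 3·1/10
 = 147/10 + 34/5 + 93/10 + 13/10 + 3/10
 = 162/5
Net = 162/5 - 14 = 92/5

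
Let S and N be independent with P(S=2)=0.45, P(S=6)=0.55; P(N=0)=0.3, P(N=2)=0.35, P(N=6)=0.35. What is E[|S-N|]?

E[|S-N|] = Σ_s Σ_n |s-n| · P(S=s)P(N=n)
 = 2·0.135 + 0·0.1575 + 4·0.1575 + 6·0.165 + 4·0.1925 + 0·0.1925
 = 0.27 + 0 + 0.63 + 0.99 + 0.77 + 0
 = 2.66

2.66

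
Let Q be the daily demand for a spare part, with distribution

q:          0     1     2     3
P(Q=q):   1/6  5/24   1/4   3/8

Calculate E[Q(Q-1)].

E[Q(Q-1)] = Σ q(q-1)·P(Q=q)
 = 0·1/6 + 0·5/24 + 2·1/4 + 6·3/8
 = 0 + 0 + 1/2 + 9/4
 = 11/4

2.75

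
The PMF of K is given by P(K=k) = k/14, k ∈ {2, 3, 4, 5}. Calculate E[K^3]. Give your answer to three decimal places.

69.857

E[K^3] = Σ k^3·P(K=k)
 = 8·1/7 + 27·3/14 + 64·2/7 + 125·5/14
 = 8/7 + 81/14 + 128/7 + 625/14
 = 489/7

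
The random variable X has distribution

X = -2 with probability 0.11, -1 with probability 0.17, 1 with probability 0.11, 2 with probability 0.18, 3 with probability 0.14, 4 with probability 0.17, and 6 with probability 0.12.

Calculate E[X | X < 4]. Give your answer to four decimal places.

0.7042

P(X < 4) = 0.11 + 0.17 + 0.11 + 0.18 + 0.14 = 0.71.
E[X | X < 4] = [(-2)·0.11 + (-1)·0.17 + 1·0.11 + 2·0.18 + 3·0.14] / 0.71
 = 0.5 / 0.71
 = 50/71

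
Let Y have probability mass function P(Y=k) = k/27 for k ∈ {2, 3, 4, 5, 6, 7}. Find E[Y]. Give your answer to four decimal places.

5.1481

E[Y] = Σ y·P(Y=y)
 = 2·2/27 + 3·1/9 + 4·4/27 + 5·5/27 + 6·2/9 + 7·7/27
 = 4/27 + 1/3 + 16/27 + 25/27 + 4/3 + 49/27
 = 139/27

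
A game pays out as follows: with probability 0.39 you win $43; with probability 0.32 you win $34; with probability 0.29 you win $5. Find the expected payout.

29.1

E[payout] = 43·0.39 + 34·0.32 + 5·0.29
 = 16.77 + 10.88 + 1.45
 = 29.1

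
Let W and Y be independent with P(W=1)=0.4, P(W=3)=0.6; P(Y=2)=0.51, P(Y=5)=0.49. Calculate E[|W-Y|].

E[|W-Y|] = Σ_w Σ_y |w-y| · P(W=w)P(Y=y)
 = 1·0.204 + 4·0.196 + 1·0.306 + 2·0.294
 = 0.204 + 0.784 + 0.306 + 0.588
 = 1.882

1.882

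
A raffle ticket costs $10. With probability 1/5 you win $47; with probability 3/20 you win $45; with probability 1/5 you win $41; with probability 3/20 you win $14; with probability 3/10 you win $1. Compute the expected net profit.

16.75

E[payout] = 47·1/5 + 45·3/20 + 41·1/5 + 14·3/20 + 1·3/10
 = 47/5 + 27/4 + 41/5 + 21/10 + 3/10
 = 107/4
Net = 107/4 - 10 = 67/4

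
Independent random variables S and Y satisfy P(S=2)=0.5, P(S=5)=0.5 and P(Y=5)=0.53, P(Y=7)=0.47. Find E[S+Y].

E[S+Y] = Σ_s Σ_y (s+y) · P(S=s)P(Y=y)
 = 7·0.265 + 9·0.235 + 10·0.265 + 12·0.235
 = 1.855 + 2.115 + 2.65 + 2.82
 = 9.44

9.44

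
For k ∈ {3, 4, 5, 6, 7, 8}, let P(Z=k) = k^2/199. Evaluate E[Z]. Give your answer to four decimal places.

6.4673

E[Z] = Σ z·P(Z=z)
 = 3·9/199 + 4·16/199 + 5·25/199 + 6·36/199 + 7·49/199 + 8·64/199
 = 27/199 + 64/199 + 125/199 + 216/199 + 343/199 + 512/199
 = 1287/199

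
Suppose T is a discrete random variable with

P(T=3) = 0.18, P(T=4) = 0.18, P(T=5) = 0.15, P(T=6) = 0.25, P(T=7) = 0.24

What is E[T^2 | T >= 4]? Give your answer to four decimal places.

P(T >= 4) = 0.18 + 0.15 + 0.25 + 0.24 = 0.82.
E[T^2 | T >= 4] = [16·0.18 + 25·0.15 + 36·0.25 + 49·0.24] / 0.82
 = 27.39 / 0.82
 = 2739/82

33.4024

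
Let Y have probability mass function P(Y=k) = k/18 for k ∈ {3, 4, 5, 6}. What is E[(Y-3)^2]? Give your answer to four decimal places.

E[(Y-3)^2] = Σ (y-3)^2·P(Y=y)
 = 0·1/6 + 1·2/9 + 4·5/18 + 9·1/3
 = 0 + 2/9 + 10/9 + 3
 = 13/3

4.3333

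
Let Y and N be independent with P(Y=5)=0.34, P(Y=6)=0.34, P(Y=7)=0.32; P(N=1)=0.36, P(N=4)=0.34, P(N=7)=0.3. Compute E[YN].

22.8436

E[YN] = Σ_y Σ_n yn · P(Y=y)P(N=n)
 = 5·0.1224 + 20·0.1156 + 35·0.102 + 6·0.1224 + 24·0.1156 + 42·0.102 + 7·0.1152 + 28·0.1088 + 49·0.096
 = 0.612 + 2.312 + 3.57 + 0.7344 + 2.7744 + 4.284 + 0.8064 + 3.0464 + 4.704
 = 22.8436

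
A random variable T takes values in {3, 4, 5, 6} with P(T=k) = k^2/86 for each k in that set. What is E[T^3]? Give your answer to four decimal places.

E[T^3] = Σ t^3·P(T=t)
 = 27·9/86 + 64·8/43 + 125·25/86 + 216·18/43
 = 243/86 + 512/43 + 3125/86 + 3888/43
 = 6084/43

141.4884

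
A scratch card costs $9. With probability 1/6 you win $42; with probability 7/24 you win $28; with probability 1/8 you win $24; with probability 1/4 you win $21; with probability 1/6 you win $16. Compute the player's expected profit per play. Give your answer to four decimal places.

E[payout] = 42·1/6 + 28·7/24 + 24·1/8 + 21·1/4 + 16·1/6
 = 7 + 49/6 + 3 + 21/4 + 8/3
 = 313/12
Net = 313/12 - 9 = 205/12

17.0833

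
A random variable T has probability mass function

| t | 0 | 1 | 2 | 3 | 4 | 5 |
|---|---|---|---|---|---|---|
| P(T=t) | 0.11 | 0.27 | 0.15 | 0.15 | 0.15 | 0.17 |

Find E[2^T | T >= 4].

P(T >= 4) = 0.15 + 0.17 = 0.32.
E[2^T | T >= 4] = [16·0.15 + 32·0.17] / 0.32
 = 7.84 / 0.32
 = 49/2

24.5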